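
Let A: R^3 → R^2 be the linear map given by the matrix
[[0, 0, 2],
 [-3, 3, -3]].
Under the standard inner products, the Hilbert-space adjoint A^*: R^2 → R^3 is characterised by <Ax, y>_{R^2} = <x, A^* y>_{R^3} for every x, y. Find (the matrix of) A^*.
A^* = A^T =
[[0, -3],
 [0, 3],
 [2, -3]]

For real matrices with standard dot products, the defining identity <Ax, y> = <x, A^* y> gives (Ax)^T y = x^T (A^*) y, i.e. x^T A^T y = x^T (A^*) y. Since this holds for all x, y, we must have A^* = A^T. Therefore
A^* =
[[0, -3],
 [0, 3],
 [2, -3]].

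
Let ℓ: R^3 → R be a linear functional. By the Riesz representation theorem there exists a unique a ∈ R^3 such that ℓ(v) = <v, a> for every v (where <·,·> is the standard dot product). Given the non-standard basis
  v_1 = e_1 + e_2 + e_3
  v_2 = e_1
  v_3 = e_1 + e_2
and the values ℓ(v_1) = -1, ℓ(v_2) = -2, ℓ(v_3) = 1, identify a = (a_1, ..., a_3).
a = (-2, 3, -2)

Write a = (a_1, ..., a_3) in the standard basis. For each basis vector v_i, ℓ(v_i) = <v_i, a> is a linear equation in the a_j's. Collect the n equations into a matrix system V a = ℓ, where row i of V is v_i (expressed in the standard basis). Since V is invertible (lower-triangular with 1s on the diagonal, up to permutation), solve by back-substitution:
  V =
[[1, 1, 1],
 [1, 0, 0],
 [1, 1, 0]]
  V a = (-1, -2, 1)
Solving gives a = (-2, 3, -2).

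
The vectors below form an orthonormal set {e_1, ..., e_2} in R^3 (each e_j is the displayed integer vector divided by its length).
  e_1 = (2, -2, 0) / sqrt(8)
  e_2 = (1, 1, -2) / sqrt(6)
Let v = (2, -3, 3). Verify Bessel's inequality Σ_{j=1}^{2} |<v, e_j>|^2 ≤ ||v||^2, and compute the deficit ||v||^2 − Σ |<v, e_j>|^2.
Σ |<v, e_j>|^2 = 62/3; ||v||^2 = 22; deficit = 4/3

Write each e_j = u_j / sqrt(<u_j, u_j>) where u_j is the displayed integer vector. Then <v, e_j> = <v, u_j> / sqrt(<u_j, u_j>), so |<v, e_j>|^2 = <v, u_j>^2 / <u_j, u_j>.
Coefficients: <v, e_1> = 10/sqrt(8), <v, e_2> = -7/sqrt(6).
Square and sum: Σ |<v, e_j>|^2 = 62/3.
Compute ||v||^2 = v·v = 22.
Deficit = 22 − 62/3 = 4/3 ≥ 0, confirming Bessel's inequality. (The deficit equals ||v − Σ <v,e_j> e_j||^2, the squared distance from v to span{e_j}.)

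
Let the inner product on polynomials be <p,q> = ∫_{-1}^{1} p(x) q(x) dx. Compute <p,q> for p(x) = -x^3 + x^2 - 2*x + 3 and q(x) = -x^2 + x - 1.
<p,q> = -54/5

Expand the product: p(x)·q(x) = x^5 - 2*x^4 + 4*x^3 - 6*x^2 + 5*x - 3.
∫_{-1}^{1} of each monomial x^k gives [2/(k+1) if k even, 0 if k odd]. Integrating term-by-term (or equivalently evaluating the antiderivative F(x) = x^6/6 - 2*x^5/5 + x^4 - 2*x^3 + 5*x^2/2 - 3*x at the endpoints):
  F(1) − F(−1) = -26/15 − (136/15) = -54/5.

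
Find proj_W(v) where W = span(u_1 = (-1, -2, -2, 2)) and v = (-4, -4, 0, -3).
proj_W(v) = (-6/13, -12/13, -12/13, 12/13)

Set up U = [u_1 | ... | u_1] ∈ R^(4×1). The projector onto W = col(U) is P = U (U^T U)^(-1) U^T.
Compute U^T U =
  [13],
and U^T v = (6).
Solve U^T U · c = U^T v for the coefficients: c = (6/13). The projection is proj_W(v) = U c.
Check: (v - proj_W(v)) · u_1 = 0  (should be 0).
Result: proj_W(v) = (-6/13, -12/13, -12/13, 12/13).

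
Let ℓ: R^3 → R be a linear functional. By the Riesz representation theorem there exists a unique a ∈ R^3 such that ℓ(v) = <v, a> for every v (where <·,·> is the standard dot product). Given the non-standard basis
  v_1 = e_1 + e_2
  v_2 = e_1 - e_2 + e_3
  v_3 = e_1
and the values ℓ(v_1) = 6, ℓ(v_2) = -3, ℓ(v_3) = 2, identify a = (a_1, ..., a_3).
a = (2, 4, -1)

Write a = (a_1, ..., a_3) in the standard basis. For each basis vector v_i, ℓ(v_i) = <v_i, a> is a linear equation in the a_j's. Collect the n equations into a matrix system V a = ℓ, where row i of V is v_i (expressed in the standard basis). Since V is invertible (lower-triangular with 1s on the diagonal, up to permutation), solve by back-substitution:
  V =
[[1, 1, 0],
 [1, -1, 1],
 [1, 0, 0]]
  V a = (6, -3, 2)
Solving gives a = (2, 4, -1).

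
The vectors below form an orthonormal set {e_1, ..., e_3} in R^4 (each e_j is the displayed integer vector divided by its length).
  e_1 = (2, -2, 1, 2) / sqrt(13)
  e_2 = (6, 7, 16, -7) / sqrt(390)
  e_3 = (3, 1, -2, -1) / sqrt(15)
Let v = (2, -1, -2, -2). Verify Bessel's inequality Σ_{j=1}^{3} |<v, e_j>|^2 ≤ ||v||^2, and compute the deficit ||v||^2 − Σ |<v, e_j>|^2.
Σ |<v, e_j>|^2 = 17/2; ||v||^2 = 13; deficit = 9/2

Write each e_j = u_j / sqrt(<u_j, u_j>) where u_j is the displayed integer vector. Then <v, e_j> = <v, u_j> / sqrt(<u_j, u_j>), so |<v, e_j>|^2 = <v, u_j>^2 / <u_j, u_j>.
Coefficients: <v, e_1> = 0/sqrt(13), <v, e_2> = -13/sqrt(390), <v, e_3> = 11/sqrt(15).
Square and sum: Σ |<v, e_j>|^2 = 17/2.
Compute ||v||^2 = v·v = 13.
Deficit = 13 − 17/2 = 9/2 ≥ 0, confirming Bessel's inequality. (The deficit equals ||v − Σ <v,e_j> e_j||^2, the squared distance from v to span{e_j}.)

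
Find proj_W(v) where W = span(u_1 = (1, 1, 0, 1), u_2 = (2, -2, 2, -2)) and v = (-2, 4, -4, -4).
proj_W(v) = (-34/11, 6/11, -20/11, 6/11)

Set up U = [u_1 | ... | u_2] ∈ R^(4×2). The projector onto W = col(U) is P = U (U^T U)^(-1) U^T.
Compute U^T U =
  [3, -2]
  [-2, 16],
and U^T v = (-2, -12).
Solve U^T U · c = U^T v for the coefficients: c = (-14/11, -10/11). The projection is proj_W(v) = U c.
Check: (v - proj_W(v)) · u_1 = 0  (should be 0).
Check: (v - proj_W(v)) · u_2 = 0  (should be 0).
Result: proj_W(v) = (-34/11, 6/11, -20/11, 6/11).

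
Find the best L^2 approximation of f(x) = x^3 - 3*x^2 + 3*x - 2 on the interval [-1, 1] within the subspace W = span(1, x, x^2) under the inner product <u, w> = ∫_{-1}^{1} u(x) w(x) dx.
g(x) = -3*x^2 + 18*x/5 - 2

The best approximation g ∈ W is the orthogonal projection of f onto W. Writing g = a_0 + a_1 x + a_2 x^2, the coefficients solve the normal equations G · a = b where
  G_{ij} = <φ_i, φ_j> and b_i = <f, φ_i>, with φ_0 = 1, φ_1 = x, φ_2 = x^2.
G =
  [2, 0, 2/3]
  [0, 2/3, 0]
  [2/3, 0, 2/5],
b = (-6, 12/5, -38/15).
Solving gives a_0 = -2, a_1 = 18/5, a_2 = -3, so
  g(x) = -3*x^2 + 18*x/5 - 2.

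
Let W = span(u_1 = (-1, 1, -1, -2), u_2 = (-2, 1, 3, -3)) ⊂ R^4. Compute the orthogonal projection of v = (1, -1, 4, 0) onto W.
proj_W(v) = (-6/125, -93/125, 489/125, 87/125)

Set up U = [u_1 | ... | u_2] ∈ R^(4×2). The projector onto W = col(U) is P = U (U^T U)^(-1) U^T.
Compute U^T U =
  [7, 6]
  [6, 23],
and U^T v = (-6, 9).
Solve U^T U · c = U^T v for the coefficients: c = (-192/125, 99/125). The projection is proj_W(v) = U c.
Check: (v - proj_W(v)) · u_1 = 0  (should be 0).
Check: (v - proj_W(v)) · u_2 = 0  (should be 0).
Result: proj_W(v) = (-6/125, -93/125, 489/125, 87/125).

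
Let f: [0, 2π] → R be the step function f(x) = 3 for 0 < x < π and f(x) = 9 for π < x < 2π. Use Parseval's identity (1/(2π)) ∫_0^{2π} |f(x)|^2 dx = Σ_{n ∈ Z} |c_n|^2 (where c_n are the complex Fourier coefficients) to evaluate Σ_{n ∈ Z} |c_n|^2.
Σ |c_n|^2 = 45

Parseval equates the L^2 energy of f (normalised by 1/(2π)) with the ℓ^2 sum of its Fourier coefficients: (1/(2π)) ∫_0^{2π} |f|^2 = Σ |c_n|^2.
Compute the left side: (1/(2π)) [∫_0^π 3^2 dx + ∫_π^{2π} 9^2 dx] = (1/(2π)) · (9π + 81π) = (9 + 81)/2 = 45.
So Σ_{n ∈ Z} |c_n|^2 = 45.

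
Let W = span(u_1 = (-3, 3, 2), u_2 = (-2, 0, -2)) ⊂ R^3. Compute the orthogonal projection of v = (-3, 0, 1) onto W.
proj_W(v) = (-93/43, 60/43, 7/43)

Set up U = [u_1 | ... | u_2] ∈ R^(3×2). The projector onto W = col(U) is P = U (U^T U)^(-1) U^T.
Compute U^T U =
  [22, 2]
  [2, 8],
and U^T v = (11, 4).
Solve U^T U · c = U^T v for the coefficients: c = (20/43, 33/86). The projection is proj_W(v) = U c.
Check: (v - proj_W(v)) · u_1 = 0  (should be 0).
Check: (v - proj_W(v)) · u_2 = 0  (should be 0).
Result: proj_W(v) = (-93/43, 60/43, 7/43).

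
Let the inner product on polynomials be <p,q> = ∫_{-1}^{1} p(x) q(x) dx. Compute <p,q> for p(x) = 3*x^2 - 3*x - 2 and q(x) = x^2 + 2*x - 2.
<p,q> = -2/15

Expand the product: p(x)·q(x) = 3*x^4 + 3*x^3 - 14*x^2 + 2*x + 4.
∫_{-1}^{1} of each monomial x^k gives [2/(k+1) if k even, 0 if k odd]. Integrating term-by-term (or equivalently evaluating the antiderivative F(x) = 3*x^5/5 + 3*x^4/4 - 14*x^3/3 + x^2 + 4*x at the endpoints):
  F(1) − F(−1) = 101/60 − (109/60) = -2/15.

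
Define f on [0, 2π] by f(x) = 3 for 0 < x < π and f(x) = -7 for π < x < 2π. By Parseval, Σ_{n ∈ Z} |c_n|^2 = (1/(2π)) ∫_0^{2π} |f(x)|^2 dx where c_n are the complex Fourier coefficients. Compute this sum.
Σ |c_n|^2 = 29

Parseval equates the L^2 energy of f (normalised by 1/(2π)) with the ℓ^2 sum of its Fourier coefficients: (1/(2π)) ∫_0^{2π} |f|^2 = Σ |c_n|^2.
Compute the left side: (1/(2π)) [∫_0^π 3^2 dx + ∫_π^{2π} (-7)^2 dx] = (1/(2π)) · (9π + 49π) = (9 + 49)/2 = 29.
So Σ_{n ∈ Z} |c_n|^2 = 29.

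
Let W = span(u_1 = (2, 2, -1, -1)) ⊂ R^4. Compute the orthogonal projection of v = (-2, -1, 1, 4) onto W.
proj_W(v) = (-11/5, -11/5, 11/10, 11/10)

Set up U = [u_1 | ... | u_1] ∈ R^(4×1). The projector onto W = col(U) is P = U (U^T U)^(-1) U^T.
Compute U^T U =
  [10],
and U^T v = (-11).
Solve U^T U · c = U^T v for the coefficients: c = (-11/10). The projection is proj_W(v) = U c.
Check: (v - proj_W(v)) · u_1 = 0  (should be 0).
Result: proj_W(v) = (-11/5, -11/5, 11/10, 11/10).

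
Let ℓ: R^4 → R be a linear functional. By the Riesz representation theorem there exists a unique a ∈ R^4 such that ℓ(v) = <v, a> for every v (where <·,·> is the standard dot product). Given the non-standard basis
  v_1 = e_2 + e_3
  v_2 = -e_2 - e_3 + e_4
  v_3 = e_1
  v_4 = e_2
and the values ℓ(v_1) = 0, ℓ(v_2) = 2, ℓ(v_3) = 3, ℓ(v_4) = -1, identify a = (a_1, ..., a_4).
a = (3, -1, 1, 2)

Write a = (a_1, ..., a_4) in the standard basis. For each basis vector v_i, ℓ(v_i) = <v_i, a> is a linear equation in the a_j's. Collect the n equations into a matrix system V a = ℓ, where row i of V is v_i (expressed in the standard basis). Since V is invertible (lower-triangular with 1s on the diagonal, up to permutation), solve by back-substitution:
  V =
[[0, 1, 1, 0],
 [0, -1, -1, 1],
 [1, 0, 0, 0],
 [0, 1, 0, 0]]
  V a = (0, 2, 3, -1)
Solving gives a = (3, -1, 1, 2).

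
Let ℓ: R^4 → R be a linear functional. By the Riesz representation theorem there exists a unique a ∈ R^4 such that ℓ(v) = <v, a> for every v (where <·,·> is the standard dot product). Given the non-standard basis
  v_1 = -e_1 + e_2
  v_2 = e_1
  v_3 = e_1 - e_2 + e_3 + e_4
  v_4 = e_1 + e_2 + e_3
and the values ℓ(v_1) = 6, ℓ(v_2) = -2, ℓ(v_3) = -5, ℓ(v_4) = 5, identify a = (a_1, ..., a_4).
a = (-2, 4, 3, -2)

Write a = (a_1, ..., a_4) in the standard basis. For each basis vector v_i, ℓ(v_i) = <v_i, a> is a linear equation in the a_j's. Collect the n equations into a matrix system V a = ℓ, where row i of V is v_i (expressed in the standard basis). Since V is invertible (lower-triangular with 1s on the diagonal, up to permutation), solve by back-substitution:
  V =
[[-1, 1, 0, 0],
 [1, 0, 0, 0],
 [1, -1, 1, 1],
 [1, 1, 1, 0]]
  V a = (6, -2, -5, 5)
Solving gives a = (-2, 4, 3, -2).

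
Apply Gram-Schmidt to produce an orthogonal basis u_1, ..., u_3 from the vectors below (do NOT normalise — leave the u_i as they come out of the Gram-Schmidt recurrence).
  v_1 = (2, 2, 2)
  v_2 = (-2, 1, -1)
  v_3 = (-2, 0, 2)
Orthogonal basis:
  u_1 = (2, 2, 2)
  u_2 = (-4/3, 5/3, -1/3)
  u_3 = (-10/7, -5/7, 15/7)

Apply the Gram-Schmidt recurrence
  u_1 = v_1
  u_i = v_i − Σ_{j<i} ((v_i · u_j) / (u_j · u_j)) · u_j.

Step by step this gives:
  u_1 = (2, 2, 2)
  u_2 = (-4/3, 5/3, -1/3)
  u_3 = (-10/7, -5/7, 15/7)

Orthogonality check:
  u_2 · u_1 = 0 (should be 0)
  u_3 · u_1 = 0 (should be 0)
  u_3 · u_2 = 0 (should be 0)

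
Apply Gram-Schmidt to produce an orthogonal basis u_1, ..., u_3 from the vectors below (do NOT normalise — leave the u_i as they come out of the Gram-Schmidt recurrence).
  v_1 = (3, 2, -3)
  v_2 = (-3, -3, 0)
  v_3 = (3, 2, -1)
Orthogonal basis:
  u_1 = (3, 2, -3)
  u_2 = (-21/22, -18/11, -45/22)
  u_3 = (6/19, -6/19, 2/19)

Apply the Gram-Schmidt recurrence
  u_1 = v_1
  u_i = v_i − Σ_{j<i} ((v_i · u_j) / (u_j · u_j)) · u_j.

Step by step this gives:
  u_1 = (3, 2, -3)
  u_2 = (-21/22, -18/11, -45/22)
  u_3 = (6/19, -6/19, 2/19)

Orthogonality check:
  u_2 · u_1 = 0 (should be 0)
  u_3 · u_1 = 0 (should be 0)
  u_3 · u_2 = 0 (should be 0)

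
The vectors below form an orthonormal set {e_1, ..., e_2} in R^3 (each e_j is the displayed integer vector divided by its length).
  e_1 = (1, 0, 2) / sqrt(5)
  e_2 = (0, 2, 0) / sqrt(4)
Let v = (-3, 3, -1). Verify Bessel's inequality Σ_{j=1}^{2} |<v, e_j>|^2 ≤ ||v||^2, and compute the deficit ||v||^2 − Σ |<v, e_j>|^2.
Σ |<v, e_j>|^2 = 14; ||v||^2 = 19; deficit = 5

Write each e_j = u_j / sqrt(<u_j, u_j>) where u_j is the displayed integer vector. Then <v, e_j> = <v, u_j> / sqrt(<u_j, u_j>), so |<v, e_j>|^2 = <v, u_j>^2 / <u_j, u_j>.
Coefficients: <v, e_1> = -5/sqrt(5), <v, e_2> = 6/sqrt(4).
Square and sum: Σ |<v, e_j>|^2 = 14.
Compute ||v||^2 = v·v = 19.
Deficit = 19 − 14 = 5 ≥ 0, confirming Bessel's inequality. (The deficit equals ||v − Σ <v,e_j> e_j||^2, the squared distance from v to span{e_j}.)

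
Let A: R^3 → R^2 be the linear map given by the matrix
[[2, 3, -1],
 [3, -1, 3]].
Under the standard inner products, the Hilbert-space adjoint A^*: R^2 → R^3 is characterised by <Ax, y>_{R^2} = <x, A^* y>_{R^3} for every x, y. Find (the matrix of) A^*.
A^* = A^T =
[[2, 3],
 [3, -1],
 [-1, 3]]

For real matrices with standard dot products, the defining identity <Ax, y> = <x, A^* y> gives (Ax)^T y = x^T (A^*) y, i.e. x^T A^T y = x^T (A^*) y. Since this holds for all x, y, we must have A^* = A^T. Therefore
A^* =
[[2, 3],
 [3, -1],
 [-1, 3]].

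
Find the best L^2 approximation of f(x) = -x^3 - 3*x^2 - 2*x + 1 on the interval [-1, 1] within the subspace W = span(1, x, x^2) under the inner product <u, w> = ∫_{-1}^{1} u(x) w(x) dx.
g(x) = -3*x^2 - 13*x/5 + 1

The best approximation g ∈ W is the orthogonal projection of f onto W. Writing g = a_0 + a_1 x + a_2 x^2, the coefficients solve the normal equations G · a = b where
  G_{ij} = <φ_i, φ_j> and b_i = <f, φ_i>, with φ_0 = 1, φ_1 = x, φ_2 = x^2.
G =
  [2, 0, 2/3]
  [0, 2/3, 0]
  [2/3, 0, 2/5],
b = (0, -26/15, -8/15).
Solving gives a_0 = 1, a_1 = -13/5, a_2 = -3, so
  g(x) = -3*x^2 - 13*x/5 + 1.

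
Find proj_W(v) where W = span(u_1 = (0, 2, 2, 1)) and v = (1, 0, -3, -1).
proj_W(v) = (0, -14/9, -14/9, -7/9)

Set up U = [u_1 | ... | u_1] ∈ R^(4×1). The projector onto W = col(U) is P = U (U^T U)^(-1) U^T.
Compute U^T U =
  [9],
and U^T v = (-7).
Solve U^T U · c = U^T v for the coefficients: c = (-7/9). The projection is proj_W(v) = U c.
Check: (v - proj_W(v)) · u_1 = 0  (should be 0).
Result: proj_W(v) = (0, -14/9, -14/9, -7/9).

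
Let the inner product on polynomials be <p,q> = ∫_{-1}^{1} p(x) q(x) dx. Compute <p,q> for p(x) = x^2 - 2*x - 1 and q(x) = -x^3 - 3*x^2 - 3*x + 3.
<p,q> = 8/5

Expand the product: p(x)·q(x) = -x^5 - x^4 + 4*x^3 + 12*x^2 - 3*x - 3.
∫_{-1}^{1} of each monomial x^k gives [2/(k+1) if k even, 0 if k odd]. Integrating term-by-term (or equivalently evaluating the antiderivative F(x) = -x^6/6 - x^5/5 + x^4 + 4*x^3 - 3*x^2/2 - 3*x at the endpoints):
  F(1) − F(−1) = 2/15 − (-22/15) = 8/5.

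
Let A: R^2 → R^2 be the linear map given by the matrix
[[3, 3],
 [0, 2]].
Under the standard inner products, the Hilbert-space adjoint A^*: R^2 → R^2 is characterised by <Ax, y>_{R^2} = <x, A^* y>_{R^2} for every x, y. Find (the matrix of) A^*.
A^* = A^T =
[[3, 0],
 [3, 2]]

For real matrices with standard dot products, the defining identity <Ax, y> = <x, A^* y> gives (Ax)^T y = x^T (A^*) y, i.e. x^T A^T y = x^T (A^*) y. Since this holds for all x, y, we must have A^* = A^T. Therefore
A^* =
[[3, 0],
 [3, 2]].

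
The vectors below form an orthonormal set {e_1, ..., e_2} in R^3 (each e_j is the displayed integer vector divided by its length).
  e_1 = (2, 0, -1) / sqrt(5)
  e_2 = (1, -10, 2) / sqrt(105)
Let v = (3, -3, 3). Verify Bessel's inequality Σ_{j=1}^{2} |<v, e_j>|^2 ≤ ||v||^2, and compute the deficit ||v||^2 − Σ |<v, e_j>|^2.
Σ |<v, e_j>|^2 = 114/7; ||v||^2 = 27; deficit = 75/7

Write each e_j = u_j / sqrt(<u_j, u_j>) where u_j is the displayed integer vector. Then <v, e_j> = <v, u_j> / sqrt(<u_j, u_j>), so |<v, e_j>|^2 = <v, u_j>^2 / <u_j, u_j>.
Coefficients: <v, e_1> = 3/sqrt(5), <v, e_2> = 39/sqrt(105).
Square and sum: Σ |<v, e_j>|^2 = 114/7.
Compute ||v||^2 = v·v = 27.
Deficit = 27 − 114/7 = 75/7 ≥ 0, confirming Bessel's inequality. (The deficit equals ||v − Σ <v,e_j> e_j||^2, the squared distance from v to span{e_j}.)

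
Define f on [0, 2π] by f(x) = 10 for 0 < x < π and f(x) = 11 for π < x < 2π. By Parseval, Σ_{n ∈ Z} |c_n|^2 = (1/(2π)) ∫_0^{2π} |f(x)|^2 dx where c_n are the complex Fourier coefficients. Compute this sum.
Σ |c_n|^2 = 221/2

Parseval equates the L^2 energy of f (normalised by 1/(2π)) with the ℓ^2 sum of its Fourier coefficients: (1/(2π)) ∫_0^{2π} |f|^2 = Σ |c_n|^2.
Compute the left side: (1/(2π)) [∫_0^π 10^2 dx + ∫_π^{2π} 11^2 dx] = (1/(2π)) · (100π + 121π) = (100 + 121)/2 = 221/2.
So Σ_{n ∈ Z} |c_n|^2 = 221/2.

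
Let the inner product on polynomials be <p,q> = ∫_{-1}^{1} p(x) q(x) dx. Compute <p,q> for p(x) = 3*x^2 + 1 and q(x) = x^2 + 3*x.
<p,q> = 28/15

Expand the product: p(x)·q(x) = 3*x^4 + 9*x^3 + x^2 + 3*x.
∫_{-1}^{1} of each monomial x^k gives [2/(k+1) if k even, 0 if k odd]. Integrating term-by-term (or equivalently evaluating the antiderivative F(x) = 3*x^5/5 + 9*x^4/4 + x^3/3 + 3*x^2/2 at the endpoints):
  F(1) − F(−1) = 281/60 − (169/60) = 28/15.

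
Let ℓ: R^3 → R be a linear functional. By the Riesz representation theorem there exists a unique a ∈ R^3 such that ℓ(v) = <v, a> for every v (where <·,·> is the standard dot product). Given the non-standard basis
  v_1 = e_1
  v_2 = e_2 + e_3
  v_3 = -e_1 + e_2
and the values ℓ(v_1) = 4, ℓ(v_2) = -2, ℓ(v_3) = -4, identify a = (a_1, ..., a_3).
a = (4, 0, -2)

Write a = (a_1, ..., a_3) in the standard basis. For each basis vector v_i, ℓ(v_i) = <v_i, a> is a linear equation in the a_j's. Collect the n equations into a matrix system V a = ℓ, where row i of V is v_i (expressed in the standard basis). Since V is invertible (lower-triangular with 1s on the diagonal, up to permutation), solve by back-substitution:
  V =
[[1, 0, 0],
 [0, 1, 1],
 [-1, 1, 0]]
  V a = (4, -2, -4)
Solving gives a = (4, 0, -2).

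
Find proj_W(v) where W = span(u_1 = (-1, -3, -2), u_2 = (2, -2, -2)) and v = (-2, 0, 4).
proj_W(v) = (-33/13, 21/13, 24/13)

Set up U = [u_1 | ... | u_2] ∈ R^(3×2). The projector onto W = col(U) is P = U (U^T U)^(-1) U^T.
Compute U^T U =
  [14, 8]
  [8, 12],
and U^T v = (-6, -12).
Solve U^T U · c = U^T v for the coefficients: c = (3/13, -15/13). The projection is proj_W(v) = U c.
Check: (v - proj_W(v)) · u_1 = 0  (should be 0).
Check: (v - proj_W(v)) · u_2 = 0  (should be 0).
Result: proj_W(v) = (-33/13, 21/13, 24/13).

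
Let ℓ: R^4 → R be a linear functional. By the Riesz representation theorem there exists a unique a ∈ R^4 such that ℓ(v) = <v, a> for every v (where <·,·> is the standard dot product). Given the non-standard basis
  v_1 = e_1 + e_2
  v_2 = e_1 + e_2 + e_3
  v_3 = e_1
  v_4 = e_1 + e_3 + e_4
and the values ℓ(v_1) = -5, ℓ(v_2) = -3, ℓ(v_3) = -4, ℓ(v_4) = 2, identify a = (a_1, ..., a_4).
a = (-4, -1, 2, 4)

Write a = (a_1, ..., a_4) in the standard basis. For each basis vector v_i, ℓ(v_i) = <v_i, a> is a linear equation in the a_j's. Collect the n equations into a matrix system V a = ℓ, where row i of V is v_i (expressed in the standard basis). Since V is invertible (lower-triangular with 1s on the diagonal, up to permutation), solve by back-substitution:
  V =
[[1, 1, 0, 0],
 [1, 1, 1, 0],
 [1, 0, 0, 0],
 [1, 0, 1, 1]]
  V a = (-5, -3, -4, 2)
Solving gives a = (-4, -1, 2, 4).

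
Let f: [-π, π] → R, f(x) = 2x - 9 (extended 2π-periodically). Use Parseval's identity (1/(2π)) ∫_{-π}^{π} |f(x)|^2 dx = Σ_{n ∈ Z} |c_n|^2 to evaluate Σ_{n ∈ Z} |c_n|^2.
Σ |c_n|^2 = 4π^2/3 + 81

Expand and integrate term by term over [-π, π]:
  ∫ (2x)^2 dx = 4·(2π^3/3); ∫ 2·2·(-9)·x dx = 0 (odd integrand); ∫ (-9)^2 dx = 81·2π.
So (1/(2π)) ∫_{-π}^{π} (2x - 9)^2 dx = 4π^2/3 + 81 = 4π^2/3 + 81.
Parseval ⇒ Σ |c_n|^2 = 4π^2/3 + 81.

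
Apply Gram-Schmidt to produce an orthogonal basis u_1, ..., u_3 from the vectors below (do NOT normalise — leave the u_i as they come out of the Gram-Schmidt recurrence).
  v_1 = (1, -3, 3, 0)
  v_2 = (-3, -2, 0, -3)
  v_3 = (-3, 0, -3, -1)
Orthogonal basis:
  u_1 = (1, -3, 3, 0)
  u_2 = (-60/19, -29/19, -9/19, -3)
  u_3 = (-135/409, -372/409, -327/409, 383/409)

Apply the Gram-Schmidt recurrence
  u_1 = v_1
  u_i = v_i − Σ_{j<i} ((v_i · u_j) / (u_j · u_j)) · u_j.

Step by step this gives:
  u_1 = (1, -3, 3, 0)
  u_2 = (-60/19, -29/19, -9/19, -3)
  u_3 = (-135/409, -372/409, -327/409, 383/409)

Orthogonality check:
  u_2 · u_1 = 0 (should be 0)
  u_3 · u_1 = 0 (should be 0)
  u_3 · u_2 = 0 (should be 0)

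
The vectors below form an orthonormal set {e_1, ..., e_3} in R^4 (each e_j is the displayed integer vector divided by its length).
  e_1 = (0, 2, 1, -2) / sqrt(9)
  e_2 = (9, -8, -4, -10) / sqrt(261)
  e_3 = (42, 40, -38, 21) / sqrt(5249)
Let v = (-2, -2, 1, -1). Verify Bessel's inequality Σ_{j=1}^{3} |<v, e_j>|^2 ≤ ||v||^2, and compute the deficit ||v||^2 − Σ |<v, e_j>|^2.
Σ |<v, e_j>|^2 = 1746/181; ||v||^2 = 10; deficit = 64/181

Write each e_j = u_j / sqrt(<u_j, u_j>) where u_j is the displayed integer vector. Then <v, e_j> = <v, u_j> / sqrt(<u_j, u_j>), so |<v, e_j>|^2 = <v, u_j>^2 / <u_j, u_j>.
Coefficients: <v, e_1> = -1/sqrt(9), <v, e_2> = 4/sqrt(261), <v, e_3> = -223/sqrt(5249).
Square and sum: Σ |<v, e_j>|^2 = 1746/181.
Compute ||v||^2 = v·v = 10.
Deficit = 10 − 1746/181 = 64/181 ≥ 0, confirming Bessel's inequality. (The deficit equals ||v − Σ <v,e_j> e_j||^2, the squared distance from v to span{e_j}.)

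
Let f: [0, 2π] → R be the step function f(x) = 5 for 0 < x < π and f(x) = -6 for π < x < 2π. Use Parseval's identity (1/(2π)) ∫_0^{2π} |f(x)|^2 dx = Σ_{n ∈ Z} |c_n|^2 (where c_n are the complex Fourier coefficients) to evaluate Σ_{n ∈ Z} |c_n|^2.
Σ |c_n|^2 = 61/2

Parseval equates the L^2 energy of f (normalised by 1/(2π)) with the ℓ^2 sum of its Fourier coefficients: (1/(2π)) ∫_0^{2π} |f|^2 = Σ |c_n|^2.
Compute the left side: (1/(2π)) [∫_0^π 5^2 dx + ∫_π^{2π} (-6)^2 dx] = (1/(2π)) · (25π + 36π) = (25 + 36)/2 = 61/2.
So Σ_{n ∈ Z} |c_n|^2 = 61/2.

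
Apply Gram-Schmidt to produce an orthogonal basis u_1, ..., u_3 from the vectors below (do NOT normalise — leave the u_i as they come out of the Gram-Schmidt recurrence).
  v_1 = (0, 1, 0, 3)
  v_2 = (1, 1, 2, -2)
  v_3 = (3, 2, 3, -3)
Orthogonal basis:
  u_1 = (0, 1, 0, 3)
  u_2 = (1, 3/2, 2, -1/2)
  u_3 = (6/5, 0, -3/5, 0)

Apply the Gram-Schmidt recurrence
  u_1 = v_1
  u_i = v_i − Σ_{j<i} ((v_i · u_j) / (u_j · u_j)) · u_j.

Step by step this gives:
  u_1 = (0, 1, 0, 3)
  u_2 = (1, 3/2, 2, -1/2)
  u_3 = (6/5, 0, -3/5, 0)

Orthogonality check:
  u_2 · u_1 = 0 (should be 0)
  u_3 · u_1 = 0 (should be 0)
  u_3 · u_2 = 0 (should be 0)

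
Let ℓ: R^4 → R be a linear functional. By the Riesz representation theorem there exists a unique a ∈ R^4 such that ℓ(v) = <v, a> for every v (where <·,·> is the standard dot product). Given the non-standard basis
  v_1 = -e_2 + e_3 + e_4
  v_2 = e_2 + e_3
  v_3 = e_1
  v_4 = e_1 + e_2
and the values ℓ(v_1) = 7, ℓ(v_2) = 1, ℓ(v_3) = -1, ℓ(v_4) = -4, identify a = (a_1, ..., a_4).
a = (-1, -3, 4, 0)

Write a = (a_1, ..., a_4) in the standard basis. For each basis vector v_i, ℓ(v_i) = <v_i, a> is a linear equation in the a_j's. Collect the n equations into a matrix system V a = ℓ, where row i of V is v_i (expressed in the standard basis). Since V is invertible (lower-triangular with 1s on the diagonal, up to permutation), solve by back-substitution:
  V =
[[0, -1, 1, 1],
 [0, 1, 1, 0],
 [1, 0, 0, 0],
 [1, 1, 0, 0]]
  V a = (7, 1, -1, -4)
Solving gives a = (-1, -3, 4, 0).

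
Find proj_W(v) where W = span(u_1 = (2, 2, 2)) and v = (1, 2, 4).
proj_W(v) = (7/3, 7/3, 7/3)

Set up U = [u_1 | ... | u_1] ∈ R^(3×1). The projector onto W = col(U) is P = U (U^T U)^(-1) U^T.
Compute U^T U =
  [12],
and U^T v = (14).
Solve U^T U · c = U^T v for the coefficients: c = (7/6). The projection is proj_W(v) = U c.
Check: (v - proj_W(v)) · u_1 = 0  (should be 0).
Result: proj_W(v) = (7/3, 7/3, 7/3).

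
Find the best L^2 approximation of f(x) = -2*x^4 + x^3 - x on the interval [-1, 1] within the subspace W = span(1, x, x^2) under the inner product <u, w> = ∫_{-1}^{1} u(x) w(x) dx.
g(x) = -12*x^2/7 - 2*x/5 + 6/35

The best approximation g ∈ W is the orthogonal projection of f onto W. Writing g = a_0 + a_1 x + a_2 x^2, the coefficients solve the normal equations G · a = b where
  G_{ij} = <φ_i, φ_j> and b_i = <f, φ_i>, with φ_0 = 1, φ_1 = x, φ_2 = x^2.
G =
  [2, 0, 2/3]
  [0, 2/3, 0]
  [2/3, 0, 2/5],
b = (-4/5, -4/15, -4/7).
Solving gives a_0 = 6/35, a_1 = -2/5, a_2 = -12/7, so
  g(x) = -12*x^2/7 - 2*x/5 + 6/35.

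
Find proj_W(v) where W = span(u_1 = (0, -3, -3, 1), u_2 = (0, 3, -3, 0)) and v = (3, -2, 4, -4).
proj_W(v) = (0, -27/19, 87/19, -10/19)

Set up U = [u_1 | ... | u_2] ∈ R^(4×2). The projector onto W = col(U) is P = U (U^T U)^(-1) U^T.
Compute U^T U =
  [19, 0]
  [0, 18],
and U^T v = (-10, -18).
Solve U^T U · c = U^T v for the coefficients: c = (-10/19, -1). The projection is proj_W(v) = U c.
Check: (v - proj_W(v)) · u_1 = 0  (should be 0).
Check: (v - proj_W(v)) · u_2 = 0  (should be 0).
Result: proj_W(v) = (0, -27/19, 87/19, -10/19).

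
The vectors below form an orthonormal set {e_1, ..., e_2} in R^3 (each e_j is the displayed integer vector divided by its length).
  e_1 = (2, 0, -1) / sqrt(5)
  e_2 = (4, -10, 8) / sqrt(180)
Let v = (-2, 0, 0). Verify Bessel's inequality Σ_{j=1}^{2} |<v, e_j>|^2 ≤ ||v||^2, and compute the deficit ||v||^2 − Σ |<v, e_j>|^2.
Σ |<v, e_j>|^2 = 32/9; ||v||^2 = 4; deficit = 4/9

Write each e_j = u_j / sqrt(<u_j, u_j>) where u_j is the displayed integer vector. Then <v, e_j> = <v, u_j> / sqrt(<u_j, u_j>), so |<v, e_j>|^2 = <v, u_j>^2 / <u_j, u_j>.
Coefficients: <v, e_1> = -4/sqrt(5), <v, e_2> = -8/sqrt(180).
Square and sum: Σ |<v, e_j>|^2 = 32/9.
Compute ||v||^2 = v·v = 4.
Deficit = 4 − 32/9 = 4/9 ≥ 0, confirming Bessel's inequality. (The deficit equals ||v − Σ <v,e_j> e_j||^2, the squared distance from v to span{e_j}.)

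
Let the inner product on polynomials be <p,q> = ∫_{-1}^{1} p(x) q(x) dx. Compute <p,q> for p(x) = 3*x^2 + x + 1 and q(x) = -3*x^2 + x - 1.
<p,q> = -134/15

Expand the product: p(x)·q(x) = -9*x^4 - 5*x^2 - 1.
∫_{-1}^{1} of each monomial x^k gives [2/(k+1) if k even, 0 if k odd]. Integrating term-by-term (or equivalently evaluating the antiderivative F(x) = -9*x^5/5 - 5*x^3/3 - x at the endpoints):
  F(1) − F(−1) = -67/15 − (67/15) = -134/15.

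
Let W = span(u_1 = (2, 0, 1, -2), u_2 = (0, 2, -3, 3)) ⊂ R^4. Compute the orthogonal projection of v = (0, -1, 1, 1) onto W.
proj_W(v) = (-80/117, -6/13, 41/117, -1/117)

Set up U = [u_1 | ... | u_2] ∈ R^(4×2). The projector onto W = col(U) is P = U (U^T U)^(-1) U^T.
Compute U^T U =
  [9, -9]
  [-9, 22],
and U^T v = (-1, -2).
Solve U^T U · c = U^T v for the coefficients: c = (-40/117, -3/13). The projection is proj_W(v) = U c.
Check: (v - proj_W(v)) · u_1 = 0  (should be 0).
Check: (v - proj_W(v)) · u_2 = 0  (should be 0).
Result: proj_W(v) = (-80/117, -6/13, 41/117, -1/117).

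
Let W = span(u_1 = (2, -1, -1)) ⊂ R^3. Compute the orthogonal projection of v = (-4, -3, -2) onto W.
proj_W(v) = (-1, 1/2, 1/2)

Set up U = [u_1 | ... | u_1] ∈ R^(3×1). The projector onto W = col(U) is P = U (U^T U)^(-1) U^T.
Compute U^T U =
  [6],
and U^T v = (-3).
Solve U^T U · c = U^T v for the coefficients: c = (-1/2). The projection is proj_W(v) = U c.
Check: (v - proj_W(v)) · u_1 = 0  (should be 0).
Result: proj_W(v) = (-1, 1/2, 1/2).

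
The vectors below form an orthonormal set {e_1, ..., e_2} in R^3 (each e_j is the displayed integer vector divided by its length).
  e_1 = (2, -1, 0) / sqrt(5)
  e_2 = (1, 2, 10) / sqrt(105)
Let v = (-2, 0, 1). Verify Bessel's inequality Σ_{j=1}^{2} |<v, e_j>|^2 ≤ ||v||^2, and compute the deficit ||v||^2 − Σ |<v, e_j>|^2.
Σ |<v, e_j>|^2 = 80/21; ||v||^2 = 5; deficit = 25/21

Write each e_j = u_j / sqrt(<u_j, u_j>) where u_j is the displayed integer vector. Then <v, e_j> = <v, u_j> / sqrt(<u_j, u_j>), so |<v, e_j>|^2 = <v, u_j>^2 / <u_j, u_j>.
Coefficients: <v, e_1> = -4/sqrt(5), <v, e_2> = 8/sqrt(105).
Square and sum: Σ |<v, e_j>|^2 = 80/21.
Compute ||v||^2 = v·v = 5.
Deficit = 5 − 80/21 = 25/21 ≥ 0, confirming Bessel's inequality. (The deficit equals ||v − Σ <v,e_j> e_j||^2, the squared distance from v to span{e_j}.)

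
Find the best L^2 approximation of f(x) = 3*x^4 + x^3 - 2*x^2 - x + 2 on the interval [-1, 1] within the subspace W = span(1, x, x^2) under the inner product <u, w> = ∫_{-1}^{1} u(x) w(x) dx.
g(x) = 4*x^2/7 - 2*x/5 + 61/35

The best approximation g ∈ W is the orthogonal projection of f onto W. Writing g = a_0 + a_1 x + a_2 x^2, the coefficients solve the normal equations G · a = b where
  G_{ij} = <φ_i, φ_j> and b_i = <f, φ_i>, with φ_0 = 1, φ_1 = x, φ_2 = x^2.
G =
  [2, 0, 2/3]
  [0, 2/3, 0]
  [2/3, 0, 2/5],
b = (58/15, -4/15, 146/105).
Solving gives a_0 = 61/35, a_1 = -2/5, a_2 = 4/7, so
  g(x) = 4*x^2/7 - 2*x/5 + 61/35.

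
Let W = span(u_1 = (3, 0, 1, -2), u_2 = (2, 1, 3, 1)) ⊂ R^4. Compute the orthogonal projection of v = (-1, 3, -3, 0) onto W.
proj_W(v) = (-242/161, -10/23, -244/161, -2/161)

Set up U = [u_1 | ... | u_2] ∈ R^(4×2). The projector onto W = col(U) is P = U (U^T U)^(-1) U^T.
Compute U^T U =
  [14, 7]
  [7, 15],
and U^T v = (-6, -8).
Solve U^T U · c = U^T v for the coefficients: c = (-34/161, -10/23). The projection is proj_W(v) = U c.
Check: (v - proj_W(v)) · u_1 = 0  (should be 0).
Check: (v - proj_W(v)) · u_2 = 0  (should be 0).
Result: proj_W(v) = (-242/161, -10/23, -244/161, -2/161).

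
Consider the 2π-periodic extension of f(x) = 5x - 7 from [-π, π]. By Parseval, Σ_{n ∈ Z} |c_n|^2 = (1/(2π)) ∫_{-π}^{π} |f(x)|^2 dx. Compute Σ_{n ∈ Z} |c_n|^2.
Σ |c_n|^2 = 25π^2/3 + 49

Expand and integrate term by term over [-π, π]:
  ∫ (5x)^2 dx = 25·(2π^3/3); ∫ 2·5·(-7)·x dx = 0 (odd integrand); ∫ (-7)^2 dx = 49·2π.
So (1/(2π)) ∫_{-π}^{π} (5x - 7)^2 dx = 25π^2/3 + 49 = 25π^2/3 + 49.
Parseval ⇒ Σ |c_n|^2 = 25π^2/3 + 49.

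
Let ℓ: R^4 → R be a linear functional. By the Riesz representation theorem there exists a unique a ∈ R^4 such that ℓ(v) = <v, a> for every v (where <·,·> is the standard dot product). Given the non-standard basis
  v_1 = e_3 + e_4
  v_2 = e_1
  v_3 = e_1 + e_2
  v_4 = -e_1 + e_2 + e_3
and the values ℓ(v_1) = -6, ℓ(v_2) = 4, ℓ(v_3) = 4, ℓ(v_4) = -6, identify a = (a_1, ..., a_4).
a = (4, 0, -2, -4)

Write a = (a_1, ..., a_4) in the standard basis. For each basis vector v_i, ℓ(v_i) = <v_i, a> is a linear equation in the a_j's. Collect the n equations into a matrix system V a = ℓ, where row i of V is v_i (expressed in the standard basis). Since V is invertible (lower-triangular with 1s on the diagonal, up to permutation), solve by back-substitution:
  V =
[[0, 0, 1, 1],
 [1, 0, 0, 0],
 [1, 1, 0, 0],
 [-1, 1, 1, 0]]
  V a = (-6, 4, 4, -6)
Solving gives a = (4, 0, -2, -4).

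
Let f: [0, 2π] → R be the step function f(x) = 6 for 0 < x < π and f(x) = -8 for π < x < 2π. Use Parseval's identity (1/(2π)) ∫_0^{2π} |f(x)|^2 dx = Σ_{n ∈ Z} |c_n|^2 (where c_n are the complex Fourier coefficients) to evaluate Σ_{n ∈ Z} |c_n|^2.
Σ |c_n|^2 = 50

Parseval equates the L^2 energy of f (normalised by 1/(2π)) with the ℓ^2 sum of its Fourier coefficients: (1/(2π)) ∫_0^{2π} |f|^2 = Σ |c_n|^2.
Compute the left side: (1/(2π)) [∫_0^π 6^2 dx + ∫_π^{2π} (-8)^2 dx] = (1/(2π)) · (36π + 64π) = (36 + 64)/2 = 50.
So Σ_{n ∈ Z} |c_n|^2 = 50.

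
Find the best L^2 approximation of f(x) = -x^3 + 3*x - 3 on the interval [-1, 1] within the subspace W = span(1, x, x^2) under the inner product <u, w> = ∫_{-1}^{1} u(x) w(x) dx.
g(x) = 12*x/5 - 3

The best approximation g ∈ W is the orthogonal projection of f onto W. Writing g = a_0 + a_1 x + a_2 x^2, the coefficients solve the normal equations G · a = b where
  G_{ij} = <φ_i, φ_j> and b_i = <f, φ_i>, with φ_0 = 1, φ_1 = x, φ_2 = x^2.
G =
  [2, 0, 2/3]
  [0, 2/3, 0]
  [2/3, 0, 2/5],
b = (-6, 8/5, -2).
Solving gives a_0 = -3, a_1 = 12/5, a_2 = 0, so
  g(x) = 12*x/5 - 3.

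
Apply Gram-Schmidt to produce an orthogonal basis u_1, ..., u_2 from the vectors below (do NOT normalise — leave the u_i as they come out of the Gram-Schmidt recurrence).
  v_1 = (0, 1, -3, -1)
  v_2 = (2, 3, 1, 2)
Orthogonal basis:
  u_1 = (0, 1, -3, -1)
  u_2 = (2, 35/11, 5/11, 20/11)

Apply the Gram-Schmidt recurrence
  u_1 = v_1
  u_i = v_i − Σ_{j<i} ((v_i · u_j) / (u_j · u_j)) · u_j.

Step by step this gives:
  u_1 = (0, 1, -3, -1)
  u_2 = (2, 35/11, 5/11, 20/11)

Orthogonality check:
  u_2 · u_1 = 0 (should be 0)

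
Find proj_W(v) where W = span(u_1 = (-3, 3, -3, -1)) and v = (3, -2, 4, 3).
proj_W(v) = (45/14, -45/14, 45/14, 15/14)

Set up U = [u_1 | ... | u_1] ∈ R^(4×1). The projector onto W = col(U) is P = U (U^T U)^(-1) U^T.
Compute U^T U =
  [28],
and U^T v = (-30).
Solve U^T U · c = U^T v for the coefficients: c = (-15/14). The projection is proj_W(v) = U c.
Check: (v - proj_W(v)) · u_1 = 0  (should be 0).
Result: proj_W(v) = (45/14, -45/14, 45/14, 15/14).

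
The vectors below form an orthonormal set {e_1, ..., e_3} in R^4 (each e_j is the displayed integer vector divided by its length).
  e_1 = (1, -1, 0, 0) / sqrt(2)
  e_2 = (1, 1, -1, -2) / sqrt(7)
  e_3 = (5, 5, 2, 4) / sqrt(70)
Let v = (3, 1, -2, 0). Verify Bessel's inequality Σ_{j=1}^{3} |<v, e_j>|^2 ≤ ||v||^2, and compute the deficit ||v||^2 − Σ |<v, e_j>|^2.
Σ |<v, e_j>|^2 = 54/5; ||v||^2 = 14; deficit = 16/5

Write each e_j = u_j / sqrt(<u_j, u_j>) where u_j is the displayed integer vector. Then <v, e_j> = <v, u_j> / sqrt(<u_j, u_j>), so |<v, e_j>|^2 = <v, u_j>^2 / <u_j, u_j>.
Coefficients: <v, e_1> = 2/sqrt(2), <v, e_2> = 6/sqrt(7), <v, e_3> = 16/sqrt(70).
Square and sum: Σ |<v, e_j>|^2 = 54/5.
Compute ||v||^2 = v·v = 14.
Deficit = 14 − 54/5 = 16/5 ≥ 0, confirming Bessel's inequality. (The deficit equals ||v − Σ <v,e_j> e_j||^2, the squared distance from v to span{e_j}.)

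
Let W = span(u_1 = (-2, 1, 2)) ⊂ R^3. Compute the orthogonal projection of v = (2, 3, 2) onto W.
proj_W(v) = (-2/3, 1/3, 2/3)

Set up U = [u_1 | ... | u_1] ∈ R^(3×1). The projector onto W = col(U) is P = U (U^T U)^(-1) U^T.
Compute U^T U =
  [9],
and U^T v = (3).
Solve U^T U · c = U^T v for the coefficients: c = (1/3). The projection is proj_W(v) = U c.
Check: (v - proj_W(v)) · u_1 = 0  (should be 0).
Result: proj_W(v) = (-2/3, 1/3, 2/3).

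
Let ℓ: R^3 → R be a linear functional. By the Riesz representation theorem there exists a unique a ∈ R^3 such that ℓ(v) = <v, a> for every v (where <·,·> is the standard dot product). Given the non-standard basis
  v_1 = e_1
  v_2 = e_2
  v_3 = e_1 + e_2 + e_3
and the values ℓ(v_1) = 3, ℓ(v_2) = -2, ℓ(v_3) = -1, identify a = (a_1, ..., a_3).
a = (3, -2, -2)

Write a = (a_1, ..., a_3) in the standard basis. For each basis vector v_i, ℓ(v_i) = <v_i, a> is a linear equation in the a_j's. Collect the n equations into a matrix system V a = ℓ, where row i of V is v_i (expressed in the standard basis). Since V is invertible (lower-triangular with 1s on the diagonal, up to permutation), solve by back-substitution:
  V =
[[1, 0, 0],
 [0, 1, 0],
 [1, 1, 1]]
  V a = (3, -2, -1)
Solving gives a = (3, -2, -2).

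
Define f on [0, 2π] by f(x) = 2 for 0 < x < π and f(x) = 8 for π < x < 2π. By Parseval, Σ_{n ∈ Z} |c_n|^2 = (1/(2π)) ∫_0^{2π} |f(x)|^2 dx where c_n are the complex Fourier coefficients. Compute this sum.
Σ |c_n|^2 = 34

Parseval equates the L^2 energy of f (normalised by 1/(2π)) with the ℓ^2 sum of its Fourier coefficients: (1/(2π)) ∫_0^{2π} |f|^2 = Σ |c_n|^2.
Compute the left side: (1/(2π)) [∫_0^π 2^2 dx + ∫_π^{2π} 8^2 dx] = (1/(2π)) · (4π + 64π) = (4 + 64)/2 = 34.
So Σ_{n ∈ Z} |c_n|^2 = 34.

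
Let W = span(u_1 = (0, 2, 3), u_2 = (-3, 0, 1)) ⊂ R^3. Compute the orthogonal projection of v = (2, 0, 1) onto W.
proj_W(v) = (222/121, 90/121, 61/121)

Set up U = [u_1 | ... | u_2] ∈ R^(3×2). The projector onto W = col(U) is P = U (U^T U)^(-1) U^T.
Compute U^T U =
  [13, 3]
  [3, 10],
and U^T v = (3, -5).
Solve U^T U · c = U^T v for the coefficients: c = (45/121, -74/121). The projection is proj_W(v) = U c.
Check: (v - proj_W(v)) · u_1 = 0  (should be 0).
Check: (v - proj_W(v)) · u_2 = 0  (should be 0).
Result: proj_W(v) = (222/121, 90/121, 61/121).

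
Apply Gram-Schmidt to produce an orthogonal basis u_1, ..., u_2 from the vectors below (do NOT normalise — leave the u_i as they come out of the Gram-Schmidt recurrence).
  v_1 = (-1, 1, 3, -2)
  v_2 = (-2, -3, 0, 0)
Orthogonal basis:
  u_1 = (-1, 1, 3, -2)
  u_2 = (-31/15, -44/15, 1/5, -2/15)

Apply the Gram-Schmidt recurrence
  u_1 = v_1
  u_i = v_i − Σ_{j<i} ((v_i · u_j) / (u_j · u_j)) · u_j.

Step by step this gives:
  u_1 = (-1, 1, 3, -2)
  u_2 = (-31/15, -44/15, 1/5, -2/15)

Orthogonality check:
  u_2 · u_1 = 0 (should be 0)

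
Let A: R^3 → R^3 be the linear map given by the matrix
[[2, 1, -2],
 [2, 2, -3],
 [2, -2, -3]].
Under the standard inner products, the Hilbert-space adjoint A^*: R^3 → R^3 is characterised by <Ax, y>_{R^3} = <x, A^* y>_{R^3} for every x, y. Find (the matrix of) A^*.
A^* = A^T =
[[2, 2, 2],
 [1, 2, -2],
 [-2, -3, -3]]

For real matrices with standard dot products, the defining identity <Ax, y> = <x, A^* y> gives (Ax)^T y = x^T (A^*) y, i.e. x^T A^T y = x^T (A^*) y. Since this holds for all x, y, we must have A^* = A^T. Therefore
A^* =
[[2, 2, 2],
 [1, 2, -2],
 [-2, -3, -3]].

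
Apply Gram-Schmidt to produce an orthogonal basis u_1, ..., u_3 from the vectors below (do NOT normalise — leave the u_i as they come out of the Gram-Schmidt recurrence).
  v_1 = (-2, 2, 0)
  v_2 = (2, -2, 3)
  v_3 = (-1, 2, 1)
Orthogonal basis:
  u_1 = (-2, 2, 0)
  u_2 = (0, 0, 3)
  u_3 = (1/2, 1/2, 0)

Apply the Gram-Schmidt recurrence
  u_1 = v_1
  u_i = v_i − Σ_{j<i} ((v_i · u_j) / (u_j · u_j)) · u_j.

Step by step this gives:
  u_1 = (-2, 2, 0)
  u_2 = (0, 0, 3)
  u_3 = (1/2, 1/2, 0)

Orthogonality check:
  u_2 · u_1 = 0 (should be 0)
  u_3 · u_1 = 0 (should be 0)
  u_3 · u_2 = 0 (should be 0)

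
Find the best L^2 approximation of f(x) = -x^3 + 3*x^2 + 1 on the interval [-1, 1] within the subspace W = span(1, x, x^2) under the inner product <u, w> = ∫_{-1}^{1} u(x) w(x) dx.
g(x) = 3*x^2 - 3*x/5 + 1

The best approximation g ∈ W is the orthogonal projection of f onto W. Writing g = a_0 + a_1 x + a_2 x^2, the coefficients solve the normal equations G · a = b where
  G_{ij} = <φ_i, φ_j> and b_i = <f, φ_i>, with φ_0 = 1, φ_1 = x, φ_2 = x^2.
G =
  [2, 0, 2/3]
  [0, 2/3, 0]
  [2/3, 0, 2/5],
b = (4, -2/5, 28/15).
Solving gives a_0 = 1, a_1 = -3/5, a_2 = 3, so
  g(x) = 3*x^2 - 3*x/5 + 1.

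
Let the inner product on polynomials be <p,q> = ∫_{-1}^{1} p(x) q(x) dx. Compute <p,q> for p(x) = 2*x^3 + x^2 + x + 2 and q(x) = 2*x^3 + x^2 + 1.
<p,q> = 292/35

Expand the product: p(x)·q(x) = 4*x^6 + 4*x^5 + 3*x^4 + 7*x^3 + 3*x^2 + x + 2.
∫_{-1}^{1} of each monomial x^k gives [2/(k+1) if k even, 0 if k odd]. Integrating term-by-term (or equivalently evaluating the antiderivative F(x) = 4*x^7/7 + 2*x^6/3 + 3*x^5/5 + 7*x^4/4 + x^3 + x^2/2 + 2*x at the endpoints):
  F(1) − F(−1) = 2977/420 − (-527/420) = 292/35.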